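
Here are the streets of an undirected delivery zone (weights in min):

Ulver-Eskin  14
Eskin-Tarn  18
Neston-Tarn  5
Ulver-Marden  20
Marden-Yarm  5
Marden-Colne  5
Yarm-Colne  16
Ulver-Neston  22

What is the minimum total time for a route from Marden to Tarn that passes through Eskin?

Shortest Marden→Eskin: Marden–Ulver–Eskin = 34
Shortest Eskin→Tarn: Eskin–Tarn = 18
Total via Eskin: 34 + 18 = 52 min.

52 min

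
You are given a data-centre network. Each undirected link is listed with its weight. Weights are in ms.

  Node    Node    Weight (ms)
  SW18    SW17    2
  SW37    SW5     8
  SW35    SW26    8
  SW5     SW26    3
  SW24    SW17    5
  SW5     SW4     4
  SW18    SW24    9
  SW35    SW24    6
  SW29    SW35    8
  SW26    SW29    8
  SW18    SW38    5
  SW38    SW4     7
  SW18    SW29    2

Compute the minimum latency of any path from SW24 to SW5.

Running Dijkstra from SW24:
SW24: 0
SW17: 5  (via SW24)
SW35: 6  (via SW24)
SW18: 7  (via SW17)
SW29: 9  (via SW18)
SW38: 12  (via SW18)
SW26: 14  (via SW35)
SW5: 17  (via SW26)
Shortest route: SW24 → SW35 → SW26 → SW5 = 17 ms.

17 ms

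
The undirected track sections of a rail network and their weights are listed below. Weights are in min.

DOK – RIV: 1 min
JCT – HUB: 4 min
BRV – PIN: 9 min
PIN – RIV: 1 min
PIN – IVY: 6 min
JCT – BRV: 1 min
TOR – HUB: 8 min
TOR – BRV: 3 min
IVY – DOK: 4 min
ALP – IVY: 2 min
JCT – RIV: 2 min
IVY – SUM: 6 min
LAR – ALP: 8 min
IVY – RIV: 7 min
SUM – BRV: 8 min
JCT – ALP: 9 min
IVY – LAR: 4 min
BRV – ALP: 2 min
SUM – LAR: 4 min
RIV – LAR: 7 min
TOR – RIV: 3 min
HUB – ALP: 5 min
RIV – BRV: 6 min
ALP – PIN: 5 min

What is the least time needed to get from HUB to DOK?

7 min

Settle nodes by increasing distance from HUB:
HUB: 0
JCT: 4  (via HUB)
ALP: 5  (via HUB)
BRV: 5  (via JCT)
RIV: 6  (via JCT)
PIN: 7  (via RIV)
DOK: 7  (via RIV)
Shortest route: HUB–JCT–RIV–DOK = 7 min.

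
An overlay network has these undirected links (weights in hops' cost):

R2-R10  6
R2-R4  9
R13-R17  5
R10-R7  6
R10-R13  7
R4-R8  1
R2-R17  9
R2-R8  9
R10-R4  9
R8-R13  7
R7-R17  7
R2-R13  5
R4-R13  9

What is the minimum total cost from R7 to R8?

16 hops' cost

Shortest distances from R7:
R7: 0
R10: 6  (via R7)
R17: 7  (via R7)
R2: 12  (via R10)
R13: 12  (via R17)
R4: 15  (via R10)
R8: 16  (via R4)
Shortest route: R7–R10–R4–R8 = 16 hops' cost.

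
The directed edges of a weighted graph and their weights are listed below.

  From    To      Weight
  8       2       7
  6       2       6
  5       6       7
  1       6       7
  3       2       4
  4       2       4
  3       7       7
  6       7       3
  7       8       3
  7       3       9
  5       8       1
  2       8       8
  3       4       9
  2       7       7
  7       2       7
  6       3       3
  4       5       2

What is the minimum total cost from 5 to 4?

Enumerating some paths:
5 - 6 - 7 - 3 - 4: 7+3+9+9 = 28
5 - 6 - 2 - 7 - 3 - 4: 7+6+7+9+9 = 38
5 - 8 - 2 - 7 - 3 - 4: 1+7+7+9+9 = 33
5 - 6 - 3 - 4: 7+3+9 = 19
The minimum is 19 via 5 - 6 - 3 - 4.

19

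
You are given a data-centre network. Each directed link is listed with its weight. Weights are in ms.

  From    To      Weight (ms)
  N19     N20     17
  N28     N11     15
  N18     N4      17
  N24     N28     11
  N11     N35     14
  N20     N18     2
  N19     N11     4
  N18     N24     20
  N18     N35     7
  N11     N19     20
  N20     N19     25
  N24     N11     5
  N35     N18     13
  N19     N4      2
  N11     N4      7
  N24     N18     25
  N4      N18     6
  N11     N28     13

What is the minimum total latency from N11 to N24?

33 ms

Candidate routes:
N11–N4–N18–N24: 7+6+20 = 33
N11–N35–N18–N24: 14+13+20 = 47
Cheapest is N11–N4–N18–N24 at 33 ms.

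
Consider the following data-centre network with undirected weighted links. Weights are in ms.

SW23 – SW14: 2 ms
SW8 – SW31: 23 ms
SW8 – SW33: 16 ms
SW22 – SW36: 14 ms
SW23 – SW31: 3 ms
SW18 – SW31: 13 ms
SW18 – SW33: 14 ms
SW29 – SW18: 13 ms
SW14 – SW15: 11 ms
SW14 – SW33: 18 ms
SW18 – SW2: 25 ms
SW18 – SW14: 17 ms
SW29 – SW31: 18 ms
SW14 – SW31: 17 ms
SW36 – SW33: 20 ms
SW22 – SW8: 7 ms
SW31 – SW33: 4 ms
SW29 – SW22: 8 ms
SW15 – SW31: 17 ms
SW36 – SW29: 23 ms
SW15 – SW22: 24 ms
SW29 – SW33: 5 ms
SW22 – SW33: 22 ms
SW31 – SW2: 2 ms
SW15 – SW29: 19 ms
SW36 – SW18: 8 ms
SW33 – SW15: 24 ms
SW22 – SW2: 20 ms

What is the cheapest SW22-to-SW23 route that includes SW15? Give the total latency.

Best SW22 to SW15: SW22–SW15 costing 24
Shortest SW15→SW23: SW15–SW14–SW23 = 13
Total via SW15: 24 + 13 = 37 ms.

37 ms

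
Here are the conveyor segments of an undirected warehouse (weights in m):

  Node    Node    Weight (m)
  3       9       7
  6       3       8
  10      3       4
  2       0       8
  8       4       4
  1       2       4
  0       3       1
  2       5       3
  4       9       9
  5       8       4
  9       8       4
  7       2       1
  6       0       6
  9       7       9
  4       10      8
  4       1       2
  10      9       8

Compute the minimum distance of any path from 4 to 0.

Compare a few routes:
4–1–2–0: 2+4+8 = 14
4–10–3–0: 8+4+1 = 13
The minimum is 13 m via 4–10–3–0.

13 m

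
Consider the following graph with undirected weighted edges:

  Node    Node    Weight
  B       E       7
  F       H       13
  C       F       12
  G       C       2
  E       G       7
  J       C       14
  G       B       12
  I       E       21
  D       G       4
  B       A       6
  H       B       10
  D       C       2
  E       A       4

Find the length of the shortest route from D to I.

Compare a few routes:
D–C–G–B–E–I: 2+2+12+7+21 = 44
D–G–E–I: 4+7+21 = 32
The minimum is 32 via D–G–E–I.

32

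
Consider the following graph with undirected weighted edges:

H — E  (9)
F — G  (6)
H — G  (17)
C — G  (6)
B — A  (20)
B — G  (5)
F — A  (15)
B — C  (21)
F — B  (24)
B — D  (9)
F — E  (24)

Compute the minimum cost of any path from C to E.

32

Candidate routes:
C - G - F - E: 6+6+24 = 36
C - G - H - E: 6+17+9 = 32
Cheapest is C - G - H - E at 32.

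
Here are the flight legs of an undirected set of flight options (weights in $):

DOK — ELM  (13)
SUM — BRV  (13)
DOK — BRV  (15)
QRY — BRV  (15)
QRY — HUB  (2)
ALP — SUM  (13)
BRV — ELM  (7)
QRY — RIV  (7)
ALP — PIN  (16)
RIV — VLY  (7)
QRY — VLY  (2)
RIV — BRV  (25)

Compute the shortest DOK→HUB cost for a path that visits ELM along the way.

$37

Shortest DOK→ELM: DOK–ELM = 13
Best ELM to HUB: ELM–BRV–QRY–HUB costing 24
Total via ELM: 13 + 24 = $37.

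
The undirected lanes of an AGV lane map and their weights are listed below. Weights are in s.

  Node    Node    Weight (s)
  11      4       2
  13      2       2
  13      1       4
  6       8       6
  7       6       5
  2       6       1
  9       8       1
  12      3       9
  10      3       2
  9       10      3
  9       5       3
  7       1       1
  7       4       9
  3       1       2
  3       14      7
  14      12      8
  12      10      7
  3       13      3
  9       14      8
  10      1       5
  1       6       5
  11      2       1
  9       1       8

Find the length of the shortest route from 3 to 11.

Compare a few routes:
3–1–13–2–11: 2+4+2+1 = 9
3–13–2–11: 3+2+1 = 6
The minimum is 6 s via 3–13–2–11.

6 s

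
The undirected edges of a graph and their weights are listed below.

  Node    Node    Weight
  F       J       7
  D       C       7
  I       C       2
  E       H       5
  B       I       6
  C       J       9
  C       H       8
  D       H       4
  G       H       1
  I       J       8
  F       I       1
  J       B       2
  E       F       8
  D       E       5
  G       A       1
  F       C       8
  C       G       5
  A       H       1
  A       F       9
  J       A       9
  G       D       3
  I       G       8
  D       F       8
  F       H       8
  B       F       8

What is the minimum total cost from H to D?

4

Candidate routes:
H → A → G → D: 1+1+3 = 5
H → D: 4 = 4
Cheapest is H → D at 4.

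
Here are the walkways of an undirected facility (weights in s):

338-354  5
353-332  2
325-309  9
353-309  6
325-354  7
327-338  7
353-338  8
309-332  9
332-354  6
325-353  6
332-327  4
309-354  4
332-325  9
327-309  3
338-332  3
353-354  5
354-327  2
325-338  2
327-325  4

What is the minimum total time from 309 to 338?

Enumerating some paths:
309–327–332–338: 3+4+3 = 10
309–327–338: 3+7 = 10
309–354–338: 4+5 = 9
The minimum is 9 s via 309–354–338.

9 s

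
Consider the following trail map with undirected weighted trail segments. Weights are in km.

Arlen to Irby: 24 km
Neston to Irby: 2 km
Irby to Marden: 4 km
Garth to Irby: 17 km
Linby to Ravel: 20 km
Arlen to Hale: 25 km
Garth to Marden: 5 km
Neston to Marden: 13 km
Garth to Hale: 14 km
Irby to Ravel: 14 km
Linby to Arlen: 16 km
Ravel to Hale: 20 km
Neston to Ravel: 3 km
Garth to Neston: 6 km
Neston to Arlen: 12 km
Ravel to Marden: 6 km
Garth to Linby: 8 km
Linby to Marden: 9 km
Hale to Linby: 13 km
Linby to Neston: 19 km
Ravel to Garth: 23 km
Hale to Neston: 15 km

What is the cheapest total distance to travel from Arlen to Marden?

18 km

Shortest distances from Arlen:
Arlen: 0
Neston: 12  (via Arlen)
Irby: 14  (via Neston)
Ravel: 15  (via Neston)
Linby: 16  (via Arlen)
Garth: 18  (via Neston)
Marden: 18  (via Irby)
Shortest route: Arlen → Neston → Irby → Marden = 18 km.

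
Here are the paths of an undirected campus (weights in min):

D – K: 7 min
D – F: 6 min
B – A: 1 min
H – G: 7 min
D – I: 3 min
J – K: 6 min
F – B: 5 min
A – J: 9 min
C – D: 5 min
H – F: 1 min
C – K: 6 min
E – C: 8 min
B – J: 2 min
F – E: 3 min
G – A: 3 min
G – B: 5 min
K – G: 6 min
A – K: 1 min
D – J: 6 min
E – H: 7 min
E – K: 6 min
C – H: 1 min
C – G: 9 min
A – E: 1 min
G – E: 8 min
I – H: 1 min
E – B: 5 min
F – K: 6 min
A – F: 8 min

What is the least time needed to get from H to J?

Running Dijkstra from H:
H: 0
C: 1  (via H)
F: 1  (via H)
I: 1  (via H)
D: 4  (via I)
E: 4  (via F)
A: 5  (via E)
B: 6  (via F)
K: 6  (via A)
G: 7  (via H)
J: 8  (via B)
Shortest route: H–F–B–J = 8 min.

8 min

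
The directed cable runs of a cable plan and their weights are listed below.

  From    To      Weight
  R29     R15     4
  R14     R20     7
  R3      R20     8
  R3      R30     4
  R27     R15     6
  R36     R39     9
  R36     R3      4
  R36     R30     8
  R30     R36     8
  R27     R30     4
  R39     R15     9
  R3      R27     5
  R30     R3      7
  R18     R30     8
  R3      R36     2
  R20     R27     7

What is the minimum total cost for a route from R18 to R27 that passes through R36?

25

Best R18 to R36: R18 → R30 → R36 costing 16
Best R36 to R27: R36 → R3 → R27 costing 9
Total via R36: 16 + 9 = 25.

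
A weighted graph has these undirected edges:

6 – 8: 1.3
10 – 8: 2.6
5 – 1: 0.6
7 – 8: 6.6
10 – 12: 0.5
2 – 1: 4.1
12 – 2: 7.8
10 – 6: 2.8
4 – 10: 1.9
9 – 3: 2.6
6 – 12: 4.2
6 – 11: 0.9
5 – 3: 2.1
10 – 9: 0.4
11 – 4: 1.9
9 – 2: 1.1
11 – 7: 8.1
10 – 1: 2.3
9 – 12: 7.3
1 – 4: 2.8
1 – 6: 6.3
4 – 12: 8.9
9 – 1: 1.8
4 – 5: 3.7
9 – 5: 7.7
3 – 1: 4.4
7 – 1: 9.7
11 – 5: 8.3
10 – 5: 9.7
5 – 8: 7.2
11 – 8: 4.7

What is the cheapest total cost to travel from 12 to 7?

9.7

Compare a few routes:
12 → 10 → 8 → 7: 0.5+2.6+6.6 = 9.7
12 → 10 → 6 → 8 → 7: 0.5+2.8+1.3+6.6 = 11.2
The minimum is 9.7 via 12 → 10 → 8 → 7.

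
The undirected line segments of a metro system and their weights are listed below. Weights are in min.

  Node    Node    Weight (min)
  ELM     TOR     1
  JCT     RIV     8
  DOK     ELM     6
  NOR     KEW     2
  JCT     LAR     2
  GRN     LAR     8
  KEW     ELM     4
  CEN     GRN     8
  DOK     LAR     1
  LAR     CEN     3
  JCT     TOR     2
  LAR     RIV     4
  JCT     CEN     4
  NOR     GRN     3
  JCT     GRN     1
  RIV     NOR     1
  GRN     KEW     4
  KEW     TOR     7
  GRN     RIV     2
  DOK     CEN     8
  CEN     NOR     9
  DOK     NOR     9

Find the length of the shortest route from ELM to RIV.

Enumerating some paths:
ELM - KEW - NOR - RIV: 4+2+1 = 7
ELM - TOR - JCT - GRN - RIV: 1+2+1+2 = 6
Cheapest is ELM - TOR - JCT - GRN - RIV at 6 min.

6 min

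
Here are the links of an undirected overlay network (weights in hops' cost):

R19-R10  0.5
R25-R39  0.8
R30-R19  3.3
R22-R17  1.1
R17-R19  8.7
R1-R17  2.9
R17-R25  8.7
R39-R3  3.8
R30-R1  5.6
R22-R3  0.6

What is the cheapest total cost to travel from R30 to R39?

14 hops' cost

Shortest distances from R30:
R30: 0
R19: 3.3  (via R30)
R10: 3.8  (via R19)
R1: 5.6  (via R30)
R17: 8.5  (via R1)
R22: 9.6  (via R17)
R3: 10.2  (via R22)
R39: 14  (via R3)
Shortest route: R30–R1–R17–R22–R3–R39 = 14 hops' cost.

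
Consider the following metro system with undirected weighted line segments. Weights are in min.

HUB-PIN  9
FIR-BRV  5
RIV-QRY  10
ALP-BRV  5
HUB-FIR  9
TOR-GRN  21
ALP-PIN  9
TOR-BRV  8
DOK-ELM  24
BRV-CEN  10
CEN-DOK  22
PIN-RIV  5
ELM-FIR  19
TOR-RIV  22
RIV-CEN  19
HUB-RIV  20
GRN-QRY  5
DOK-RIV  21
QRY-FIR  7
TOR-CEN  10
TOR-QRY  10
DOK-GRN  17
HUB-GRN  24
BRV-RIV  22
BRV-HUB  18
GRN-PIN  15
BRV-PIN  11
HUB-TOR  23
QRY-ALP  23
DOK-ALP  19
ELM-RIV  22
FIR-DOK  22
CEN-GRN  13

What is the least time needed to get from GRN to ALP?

22 min

Candidate routes:
GRN → PIN → ALP: 15+9 = 24
GRN → QRY → FIR → BRV → ALP: 5+7+5+5 = 22
Cheapest is GRN → QRY → FIR → BRV → ALP at 22 min.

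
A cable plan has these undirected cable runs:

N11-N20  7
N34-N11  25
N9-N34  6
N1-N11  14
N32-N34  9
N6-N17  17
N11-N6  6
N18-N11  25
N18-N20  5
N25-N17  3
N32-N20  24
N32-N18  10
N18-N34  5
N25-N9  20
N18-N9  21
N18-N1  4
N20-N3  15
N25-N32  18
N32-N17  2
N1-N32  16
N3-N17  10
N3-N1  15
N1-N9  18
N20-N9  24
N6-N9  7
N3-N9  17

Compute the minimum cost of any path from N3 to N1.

Running Dijkstra from N3:
N3: 0
N17: 10  (via N3)
N32: 12  (via N17)
N25: 13  (via N17)
N20: 15  (via N3)
N1: 15  (via N3)
Shortest route: N3–N1 = 15.

15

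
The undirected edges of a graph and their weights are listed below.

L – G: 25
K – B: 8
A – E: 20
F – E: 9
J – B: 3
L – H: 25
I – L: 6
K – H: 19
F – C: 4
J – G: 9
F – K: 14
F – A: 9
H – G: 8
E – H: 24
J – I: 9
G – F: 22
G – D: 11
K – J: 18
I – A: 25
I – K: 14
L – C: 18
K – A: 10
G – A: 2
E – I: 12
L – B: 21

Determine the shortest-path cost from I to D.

29

Shortest distances from I:
I: 0
L: 6  (via I)
J: 9  (via I)
B: 12  (via J)
E: 12  (via I)
K: 14  (via I)
G: 18  (via J)
A: 20  (via G)
F: 21  (via E)
C: 24  (via L)
H: 26  (via G)
D: 29  (via G)
Shortest route: I–J–G–D = 29.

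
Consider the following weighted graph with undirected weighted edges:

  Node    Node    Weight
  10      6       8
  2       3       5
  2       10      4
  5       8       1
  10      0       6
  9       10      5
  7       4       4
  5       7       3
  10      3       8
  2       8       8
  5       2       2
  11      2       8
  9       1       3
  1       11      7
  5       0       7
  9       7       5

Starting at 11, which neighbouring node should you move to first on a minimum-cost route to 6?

Candidate routes:
11 - 2 - 3 - 10 - 6: 8+5+8+8 = 29
11 - 2 - 10 - 6: 8+4+8 = 20
11 - 1 - 9 - 10 - 6: 7+3+5+8 = 23
Cheapest is 11 - 2 - 10 - 6 at 20.
So from 11 the first move is to 2.

2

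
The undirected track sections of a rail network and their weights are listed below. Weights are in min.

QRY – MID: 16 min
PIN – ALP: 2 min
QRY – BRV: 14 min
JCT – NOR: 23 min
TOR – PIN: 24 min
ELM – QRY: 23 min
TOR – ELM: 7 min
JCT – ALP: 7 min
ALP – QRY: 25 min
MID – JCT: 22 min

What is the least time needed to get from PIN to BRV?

41 min

Settle nodes by increasing distance from PIN:
PIN: 0
ALP: 2  (via PIN)
JCT: 9  (via ALP)
TOR: 24  (via PIN)
QRY: 27  (via ALP)
MID: 31  (via JCT)
ELM: 31  (via TOR)
NOR: 32  (via JCT)
BRV: 41  (via QRY)
Shortest route: PIN–ALP–QRY–BRV = 41 min.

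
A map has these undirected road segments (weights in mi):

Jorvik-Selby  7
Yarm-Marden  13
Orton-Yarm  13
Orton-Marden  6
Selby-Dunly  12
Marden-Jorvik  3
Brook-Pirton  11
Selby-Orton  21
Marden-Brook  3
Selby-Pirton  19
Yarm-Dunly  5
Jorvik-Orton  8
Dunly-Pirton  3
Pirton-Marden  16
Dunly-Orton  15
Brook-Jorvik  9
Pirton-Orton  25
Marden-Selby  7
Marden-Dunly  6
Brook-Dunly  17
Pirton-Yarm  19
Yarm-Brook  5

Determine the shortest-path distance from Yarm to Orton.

13 mi

Settle nodes by increasing distance from Yarm:
Yarm: 0
Dunly: 5  (via Yarm)
Brook: 5  (via Yarm)
Marden: 8  (via Brook)
Pirton: 8  (via Dunly)
Jorvik: 11  (via Marden)
Orton: 13  (via Yarm)
Shortest route: Yarm → Orton = 13 mi.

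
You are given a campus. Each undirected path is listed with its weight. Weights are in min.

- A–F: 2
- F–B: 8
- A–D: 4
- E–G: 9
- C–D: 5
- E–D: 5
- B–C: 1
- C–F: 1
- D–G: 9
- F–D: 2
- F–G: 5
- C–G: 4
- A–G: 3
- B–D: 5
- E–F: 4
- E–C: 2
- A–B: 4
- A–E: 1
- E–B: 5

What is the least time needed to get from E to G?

Enumerating some paths:
E - A - G: 1+3 = 4
E - C - G: 2+4 = 6
E - C - F - G: 2+1+5 = 8
E - C - F - A - G: 2+1+2+3 = 8
Cheapest is E - A - G at 4 min.

4 min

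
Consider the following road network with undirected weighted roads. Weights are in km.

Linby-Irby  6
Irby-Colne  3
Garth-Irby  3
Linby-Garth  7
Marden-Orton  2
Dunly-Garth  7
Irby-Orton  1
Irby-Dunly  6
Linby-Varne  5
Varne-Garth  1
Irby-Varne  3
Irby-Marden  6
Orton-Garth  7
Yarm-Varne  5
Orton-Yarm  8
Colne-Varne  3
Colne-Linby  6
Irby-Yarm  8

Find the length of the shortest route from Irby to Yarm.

Candidate routes:
Irby → Colne → Varne → Yarm: 3+3+5 = 11
Irby → Garth → Varne → Yarm: 3+1+5 = 9
Irby → Orton → Yarm: 1+8 = 9
Irby → Yarm: 8 = 8
The minimum is 8 km via Irby → Yarm.

8 km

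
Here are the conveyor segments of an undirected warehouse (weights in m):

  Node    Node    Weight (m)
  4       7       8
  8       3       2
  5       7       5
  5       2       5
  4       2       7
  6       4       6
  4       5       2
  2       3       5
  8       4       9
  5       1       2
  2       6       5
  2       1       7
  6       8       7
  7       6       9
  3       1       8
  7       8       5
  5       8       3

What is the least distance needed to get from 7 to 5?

Running Dijkstra from 7:
7: 0
5: 5  (via 7)
Shortest route: 7–5 = 5 m.

5 m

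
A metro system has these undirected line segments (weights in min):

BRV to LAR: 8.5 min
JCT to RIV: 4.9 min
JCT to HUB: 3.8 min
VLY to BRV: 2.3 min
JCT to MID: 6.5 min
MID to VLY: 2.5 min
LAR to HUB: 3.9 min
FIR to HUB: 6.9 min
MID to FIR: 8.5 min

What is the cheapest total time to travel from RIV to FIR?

Settle nodes by increasing distance from RIV:
RIV: 0
JCT: 4.9  (via RIV)
HUB: 8.7  (via JCT)
MID: 11.4  (via JCT)
LAR: 12.6  (via HUB)
VLY: 13.9  (via MID)
FIR: 15.6  (via HUB)
Shortest route: RIV–JCT–HUB–FIR = 15.6 min.

15.6 min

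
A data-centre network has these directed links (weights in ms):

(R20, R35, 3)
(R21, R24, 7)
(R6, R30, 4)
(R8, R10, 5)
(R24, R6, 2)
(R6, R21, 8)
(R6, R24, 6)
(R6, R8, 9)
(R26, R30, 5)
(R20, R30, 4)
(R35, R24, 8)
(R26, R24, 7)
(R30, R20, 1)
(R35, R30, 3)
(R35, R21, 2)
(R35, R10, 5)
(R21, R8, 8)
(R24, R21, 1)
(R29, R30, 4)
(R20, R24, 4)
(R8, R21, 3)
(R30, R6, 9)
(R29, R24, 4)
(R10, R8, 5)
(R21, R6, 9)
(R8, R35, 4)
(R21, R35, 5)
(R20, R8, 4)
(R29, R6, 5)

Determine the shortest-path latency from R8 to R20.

8 ms

Candidate routes:
R8 - R21 - R24 - R6 - R30 - R20: 3+7+2+4+1 = 17
R8 - R21 - R6 - R30 - R20: 3+9+4+1 = 17
R8 - R35 - R30 - R20: 4+3+1 = 8
R8 - R21 - R35 - R30 - R20: 3+5+3+1 = 12
The minimum is 8 ms via R8 - R35 - R30 - R20.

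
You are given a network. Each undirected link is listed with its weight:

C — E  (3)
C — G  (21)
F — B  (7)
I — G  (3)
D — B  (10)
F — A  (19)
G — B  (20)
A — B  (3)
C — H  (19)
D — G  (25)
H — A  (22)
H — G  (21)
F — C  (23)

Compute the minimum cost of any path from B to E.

33

Candidate routes:
B - G - C - E: 20+21+3 = 44
B - F - C - E: 7+23+3 = 33
Cheapest is B - F - C - E at 33.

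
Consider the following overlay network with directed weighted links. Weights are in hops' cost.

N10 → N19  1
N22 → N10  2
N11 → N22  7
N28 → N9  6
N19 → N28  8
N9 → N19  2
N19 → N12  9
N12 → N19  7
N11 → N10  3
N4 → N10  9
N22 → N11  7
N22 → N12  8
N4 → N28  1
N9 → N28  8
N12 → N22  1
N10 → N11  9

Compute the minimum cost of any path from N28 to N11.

25 hops' cost

Compare a few routes:
N28 - N9 - N19 - N12 - N22 - N11: 6+2+9+1+7 = 25
N28 - N9 - N19 - N12 - N22 - N10 - N11: 6+2+9+1+2+9 = 29
Cheapest is N28 - N9 - N19 - N12 - N22 - N11 at 25 hops' cost.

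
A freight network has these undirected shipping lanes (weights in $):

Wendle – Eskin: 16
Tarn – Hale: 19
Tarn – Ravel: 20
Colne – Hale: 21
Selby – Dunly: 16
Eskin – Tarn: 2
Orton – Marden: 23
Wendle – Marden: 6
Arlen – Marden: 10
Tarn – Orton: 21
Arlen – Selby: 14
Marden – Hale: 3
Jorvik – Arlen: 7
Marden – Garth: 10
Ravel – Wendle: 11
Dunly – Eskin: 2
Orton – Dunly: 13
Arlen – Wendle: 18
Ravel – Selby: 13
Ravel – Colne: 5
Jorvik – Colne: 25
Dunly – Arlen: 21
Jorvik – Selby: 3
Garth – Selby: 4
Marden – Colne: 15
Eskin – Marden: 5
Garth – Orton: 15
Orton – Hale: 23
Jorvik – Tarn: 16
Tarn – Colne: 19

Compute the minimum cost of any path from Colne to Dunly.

$22

Shortest distances from Colne:
Colne: 0
Ravel: 5  (via Colne)
Marden: 15  (via Colne)
Wendle: 16  (via Ravel)
Selby: 18  (via Ravel)
Hale: 18  (via Marden)
Tarn: 19  (via Colne)
Eskin: 20  (via Marden)
Jorvik: 21  (via Selby)
Dunly: 22  (via Eskin)
Shortest route: Colne → Marden → Eskin → Dunly = $22.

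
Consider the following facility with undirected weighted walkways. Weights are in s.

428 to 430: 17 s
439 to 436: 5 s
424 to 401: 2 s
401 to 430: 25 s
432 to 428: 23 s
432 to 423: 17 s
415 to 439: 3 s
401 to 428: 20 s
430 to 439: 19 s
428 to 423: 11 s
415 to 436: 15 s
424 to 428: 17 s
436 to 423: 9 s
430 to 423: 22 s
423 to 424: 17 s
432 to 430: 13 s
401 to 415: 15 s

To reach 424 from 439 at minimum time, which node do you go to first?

415

Compare a few routes:
439 - 436 - 415 - 401 - 424: 5+15+15+2 = 37
439 - 415 - 401 - 424: 3+15+2 = 20
439 - 436 - 423 - 424: 5+9+17 = 31
Cheapest is 439 - 415 - 401 - 424 at 20 s.
So from 439 the first move is to 415.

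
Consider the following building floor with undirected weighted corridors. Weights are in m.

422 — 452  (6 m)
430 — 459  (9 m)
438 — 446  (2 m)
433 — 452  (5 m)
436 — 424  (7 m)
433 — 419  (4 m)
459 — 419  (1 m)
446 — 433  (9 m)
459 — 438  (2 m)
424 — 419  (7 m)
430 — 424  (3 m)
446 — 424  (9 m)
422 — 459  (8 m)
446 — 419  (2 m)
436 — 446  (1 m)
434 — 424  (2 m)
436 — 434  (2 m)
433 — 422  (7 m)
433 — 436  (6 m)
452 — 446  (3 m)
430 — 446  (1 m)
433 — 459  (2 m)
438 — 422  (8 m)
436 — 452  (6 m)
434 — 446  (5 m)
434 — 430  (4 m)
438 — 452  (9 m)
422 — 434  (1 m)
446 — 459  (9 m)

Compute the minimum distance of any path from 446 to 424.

4 m

Candidate routes:
446 - 436 - 434 - 424: 1+2+2 = 5
446 - 430 - 424: 1+3 = 4
Cheapest is 446 - 430 - 424 at 4 m.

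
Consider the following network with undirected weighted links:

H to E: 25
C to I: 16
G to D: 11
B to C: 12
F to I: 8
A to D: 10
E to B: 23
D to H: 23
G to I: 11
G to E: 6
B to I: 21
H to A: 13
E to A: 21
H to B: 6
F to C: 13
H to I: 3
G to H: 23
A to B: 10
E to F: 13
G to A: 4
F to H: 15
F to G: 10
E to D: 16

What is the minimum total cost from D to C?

32

Candidate routes:
D–G–F–C: 11+10+13 = 34
D–A–B–C: 10+10+12 = 32
The minimum is 32 via D–A–B–C.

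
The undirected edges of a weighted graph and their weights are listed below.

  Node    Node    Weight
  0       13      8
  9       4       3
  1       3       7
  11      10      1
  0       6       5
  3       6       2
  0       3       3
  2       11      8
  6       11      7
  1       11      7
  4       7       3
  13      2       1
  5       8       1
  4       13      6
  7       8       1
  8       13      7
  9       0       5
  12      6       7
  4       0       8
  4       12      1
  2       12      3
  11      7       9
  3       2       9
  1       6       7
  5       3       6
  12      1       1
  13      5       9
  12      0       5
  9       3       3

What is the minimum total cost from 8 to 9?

7

Enumerating some paths:
8–7–4–9: 1+3+3 = 7
8–5–3–9: 1+6+3 = 10
The minimum is 7 via 8–7–4–9.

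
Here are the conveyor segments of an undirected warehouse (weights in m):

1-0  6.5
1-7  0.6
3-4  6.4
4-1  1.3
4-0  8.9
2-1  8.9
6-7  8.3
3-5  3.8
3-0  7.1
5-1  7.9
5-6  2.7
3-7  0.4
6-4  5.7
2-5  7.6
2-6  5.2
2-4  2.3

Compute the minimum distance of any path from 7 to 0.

Settle nodes by increasing distance from 7:
7: 0
3: 0.4  (via 7)
1: 0.6  (via 7)
4: 1.9  (via 1)
2: 4.2  (via 4)
5: 4.2  (via 3)
6: 6.9  (via 5)
0: 7.1  (via 1)
Shortest route: 7 → 1 → 0 = 7.1 m.

7.1 m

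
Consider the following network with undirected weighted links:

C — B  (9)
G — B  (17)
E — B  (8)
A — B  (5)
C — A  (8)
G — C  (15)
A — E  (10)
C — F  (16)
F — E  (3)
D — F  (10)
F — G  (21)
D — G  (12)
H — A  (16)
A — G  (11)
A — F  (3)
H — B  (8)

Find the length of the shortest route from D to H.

26

Settle nodes by increasing distance from D:
D: 0
F: 10  (via D)
G: 12  (via D)
A: 13  (via F)
E: 13  (via F)
B: 18  (via A)
C: 21  (via A)
H: 26  (via B)
Shortest route: D–F–A–B–H = 26.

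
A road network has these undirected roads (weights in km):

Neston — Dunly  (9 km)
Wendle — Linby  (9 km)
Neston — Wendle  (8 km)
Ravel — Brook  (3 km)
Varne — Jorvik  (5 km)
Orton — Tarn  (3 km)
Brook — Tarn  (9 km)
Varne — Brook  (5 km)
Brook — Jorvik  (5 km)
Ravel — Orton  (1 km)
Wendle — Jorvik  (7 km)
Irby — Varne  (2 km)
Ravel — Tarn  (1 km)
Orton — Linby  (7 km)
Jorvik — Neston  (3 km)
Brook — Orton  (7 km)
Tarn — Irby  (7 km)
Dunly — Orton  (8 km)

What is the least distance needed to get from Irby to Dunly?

Compare a few routes:
Irby → Tarn → Ravel → Orton → Dunly: 7+1+1+8 = 17
Irby → Tarn → Orton → Dunly: 7+3+8 = 18
Cheapest is Irby → Tarn → Ravel → Orton → Dunly at 17 km.

17 km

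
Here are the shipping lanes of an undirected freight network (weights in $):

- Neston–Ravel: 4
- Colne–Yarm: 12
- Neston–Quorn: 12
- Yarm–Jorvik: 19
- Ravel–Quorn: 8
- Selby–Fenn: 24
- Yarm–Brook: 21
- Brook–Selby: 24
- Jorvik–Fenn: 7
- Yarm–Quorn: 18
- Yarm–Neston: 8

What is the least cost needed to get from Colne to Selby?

Enumerating some paths:
Colne → Yarm → Brook → Selby: 12+21+24 = 57
Colne → Yarm → Jorvik → Fenn → Selby: 12+19+7+24 = 62
Cheapest is Colne → Yarm → Brook → Selby at $57.

$57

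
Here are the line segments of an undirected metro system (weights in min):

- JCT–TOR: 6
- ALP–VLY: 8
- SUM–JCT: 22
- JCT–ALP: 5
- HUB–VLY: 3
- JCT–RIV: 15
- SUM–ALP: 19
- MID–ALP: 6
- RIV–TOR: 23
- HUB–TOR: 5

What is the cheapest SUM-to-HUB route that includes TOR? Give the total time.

Best SUM to TOR: SUM → JCT → TOR costing 28
Shortest TOR→HUB: TOR → HUB = 5
Total via TOR: 28 + 5 = 33 min.

33 min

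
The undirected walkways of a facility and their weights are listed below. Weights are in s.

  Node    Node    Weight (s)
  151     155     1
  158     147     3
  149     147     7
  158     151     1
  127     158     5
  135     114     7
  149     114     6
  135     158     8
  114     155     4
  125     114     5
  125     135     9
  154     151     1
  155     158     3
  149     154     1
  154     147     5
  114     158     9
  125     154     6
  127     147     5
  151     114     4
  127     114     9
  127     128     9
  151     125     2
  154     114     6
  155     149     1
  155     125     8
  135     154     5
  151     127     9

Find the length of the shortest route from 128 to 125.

17 s

Compare a few routes:
128 → 127 → 151 → 125: 9+9+2 = 20
128 → 127 → 158 → 155 → 151 → 125: 9+5+3+1+2 = 20
128 → 127 → 158 → 151 → 125: 9+5+1+2 = 17
128 → 127 → 147 → 158 → 151 → 125: 9+5+3+1+2 = 20
Cheapest is 128 → 127 → 158 → 151 → 125 at 17 s.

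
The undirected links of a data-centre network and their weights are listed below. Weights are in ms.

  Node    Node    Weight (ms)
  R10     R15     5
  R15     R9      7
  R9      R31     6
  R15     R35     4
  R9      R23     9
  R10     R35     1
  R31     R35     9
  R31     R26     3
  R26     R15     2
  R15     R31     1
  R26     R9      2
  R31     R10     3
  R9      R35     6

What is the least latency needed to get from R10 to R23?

16 ms

Shortest distances from R10:
R10: 0
R35: 1  (via R10)
R31: 3  (via R10)
R15: 4  (via R31)
R26: 6  (via R31)
R9: 7  (via R35)
R23: 16  (via R9)
Shortest route: R10 → R35 → R9 → R23 = 16 ms.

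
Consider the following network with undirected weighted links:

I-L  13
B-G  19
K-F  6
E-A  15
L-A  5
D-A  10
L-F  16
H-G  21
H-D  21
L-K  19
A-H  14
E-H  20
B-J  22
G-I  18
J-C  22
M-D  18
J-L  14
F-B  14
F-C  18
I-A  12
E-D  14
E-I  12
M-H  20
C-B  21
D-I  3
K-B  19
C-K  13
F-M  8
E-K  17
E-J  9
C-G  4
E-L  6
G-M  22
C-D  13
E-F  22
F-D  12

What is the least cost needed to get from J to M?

38

Running Dijkstra from J:
J: 0
E: 9  (via J)
L: 14  (via J)
A: 19  (via L)
I: 21  (via E)
B: 22  (via J)
C: 22  (via J)
D: 23  (via E)
G: 26  (via C)
K: 26  (via E)
H: 29  (via E)
F: 30  (via L)
M: 38  (via F)
Shortest route: J–L–F–M = 38.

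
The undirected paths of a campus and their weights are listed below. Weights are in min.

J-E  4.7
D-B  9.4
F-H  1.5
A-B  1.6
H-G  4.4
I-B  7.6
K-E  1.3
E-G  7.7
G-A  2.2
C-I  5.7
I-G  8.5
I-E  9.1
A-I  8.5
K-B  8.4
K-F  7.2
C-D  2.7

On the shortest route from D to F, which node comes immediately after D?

B

Candidate routes:
D - C - I - A - G - H - F: 2.7+5.7+8.5+2.2+4.4+1.5 = 25
D - C - I - G - H - F: 2.7+5.7+8.5+4.4+1.5 = 22.8
D - B - K - F: 9.4+8.4+7.2 = 25
D - B - A - G - H - F: 9.4+1.6+2.2+4.4+1.5 = 19.1
The minimum is 19.1 min via D - B - A - G - H - F.
So from D the first move is to B.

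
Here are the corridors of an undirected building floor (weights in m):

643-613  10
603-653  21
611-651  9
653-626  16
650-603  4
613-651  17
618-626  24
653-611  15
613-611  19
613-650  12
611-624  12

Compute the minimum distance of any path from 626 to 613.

50 m

Shortest distances from 626:
626: 0
653: 16  (via 626)
618: 24  (via 626)
611: 31  (via 653)
603: 37  (via 653)
651: 40  (via 611)
650: 41  (via 603)
624: 43  (via 611)
613: 50  (via 611)
Shortest route: 626–653–611–613 = 50 m.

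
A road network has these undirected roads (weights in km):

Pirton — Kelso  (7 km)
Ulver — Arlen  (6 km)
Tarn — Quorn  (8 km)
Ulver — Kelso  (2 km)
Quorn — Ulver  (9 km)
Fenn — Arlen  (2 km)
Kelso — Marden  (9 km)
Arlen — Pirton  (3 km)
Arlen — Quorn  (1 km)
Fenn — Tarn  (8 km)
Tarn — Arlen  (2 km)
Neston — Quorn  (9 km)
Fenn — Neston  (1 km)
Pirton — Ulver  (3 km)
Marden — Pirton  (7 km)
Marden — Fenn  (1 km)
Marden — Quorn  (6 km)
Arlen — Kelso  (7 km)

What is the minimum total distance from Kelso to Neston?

10 km

Shortest distances from Kelso:
Kelso: 0
Ulver: 2  (via Kelso)
Pirton: 5  (via Ulver)
Arlen: 7  (via Kelso)
Quorn: 8  (via Arlen)
Fenn: 9  (via Arlen)
Marden: 9  (via Kelso)
Tarn: 9  (via Arlen)
Neston: 10  (via Fenn)
Shortest route: Kelso–Arlen–Fenn–Neston = 10 km.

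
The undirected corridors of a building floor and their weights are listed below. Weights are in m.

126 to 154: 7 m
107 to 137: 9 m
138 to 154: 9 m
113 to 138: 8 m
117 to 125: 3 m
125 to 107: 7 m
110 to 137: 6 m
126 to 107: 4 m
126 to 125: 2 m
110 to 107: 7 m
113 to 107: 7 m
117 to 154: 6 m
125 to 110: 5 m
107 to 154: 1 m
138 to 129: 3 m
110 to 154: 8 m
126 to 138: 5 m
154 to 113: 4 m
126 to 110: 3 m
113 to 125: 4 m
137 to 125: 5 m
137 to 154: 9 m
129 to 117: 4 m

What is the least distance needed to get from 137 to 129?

Settle nodes by increasing distance from 137:
137: 0
125: 5  (via 137)
110: 6  (via 137)
126: 7  (via 125)
117: 8  (via 125)
107: 9  (via 137)
154: 9  (via 137)
113: 9  (via 125)
129: 12  (via 117)
Shortest route: 137–125–117–129 = 12 m.

12 m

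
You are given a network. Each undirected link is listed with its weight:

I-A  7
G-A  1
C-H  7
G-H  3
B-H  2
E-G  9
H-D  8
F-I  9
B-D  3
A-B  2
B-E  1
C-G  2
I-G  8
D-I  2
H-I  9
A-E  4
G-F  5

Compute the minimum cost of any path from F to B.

Settle nodes by increasing distance from F:
F: 0
G: 5  (via F)
A: 6  (via G)
C: 7  (via G)
B: 8  (via A)
Shortest route: F → G → A → B = 8.

8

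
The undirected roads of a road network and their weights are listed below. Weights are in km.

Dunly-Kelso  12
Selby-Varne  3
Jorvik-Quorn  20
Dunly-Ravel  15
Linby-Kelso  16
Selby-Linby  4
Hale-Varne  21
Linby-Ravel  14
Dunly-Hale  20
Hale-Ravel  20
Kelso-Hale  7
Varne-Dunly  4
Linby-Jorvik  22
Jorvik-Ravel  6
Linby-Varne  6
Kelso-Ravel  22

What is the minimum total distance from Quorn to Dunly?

Compare a few routes:
Quorn–Jorvik–Linby–Varne–Dunly: 20+22+6+4 = 52
Quorn–Jorvik–Ravel–Linby–Selby–Varne–Dunly: 20+6+14+4+3+4 = 51
Quorn–Jorvik–Ravel–Dunly: 20+6+15 = 41
Quorn–Jorvik–Ravel–Linby–Varne–Dunly: 20+6+14+6+4 = 50
The minimum is 41 km via Quorn–Jorvik–Ravel–Dunly.

41 km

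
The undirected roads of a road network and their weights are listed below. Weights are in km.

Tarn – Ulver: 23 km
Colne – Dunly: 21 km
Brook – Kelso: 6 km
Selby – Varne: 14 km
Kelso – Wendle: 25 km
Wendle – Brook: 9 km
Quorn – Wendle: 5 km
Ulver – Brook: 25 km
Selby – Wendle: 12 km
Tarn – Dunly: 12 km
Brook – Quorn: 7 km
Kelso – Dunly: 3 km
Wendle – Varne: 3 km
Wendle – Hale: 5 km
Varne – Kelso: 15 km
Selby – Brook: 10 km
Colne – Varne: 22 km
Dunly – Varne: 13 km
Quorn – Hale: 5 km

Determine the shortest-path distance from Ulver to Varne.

Enumerating some paths:
Ulver–Brook–Wendle–Varne: 25+9+3 = 37
Ulver–Brook–Kelso–Varne: 25+6+15 = 46
Ulver–Brook–Quorn–Hale–Wendle–Varne: 25+7+5+5+3 = 45
Ulver–Brook–Quorn–Wendle–Varne: 25+7+5+3 = 40
Cheapest is Ulver–Brook–Wendle–Varne at 37 km.

37 km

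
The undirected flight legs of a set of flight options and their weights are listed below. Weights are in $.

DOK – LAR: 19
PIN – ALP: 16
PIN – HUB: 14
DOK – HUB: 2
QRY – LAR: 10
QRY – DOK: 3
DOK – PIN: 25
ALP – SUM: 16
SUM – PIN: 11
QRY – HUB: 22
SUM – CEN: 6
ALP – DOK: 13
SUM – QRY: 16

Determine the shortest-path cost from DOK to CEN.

$25

Enumerating some paths:
DOK–HUB–PIN–SUM–CEN: 2+14+11+6 = 33
DOK–QRY–SUM–CEN: 3+16+6 = 25
The minimum is $25 via DOK–QRY–SUM–CEN.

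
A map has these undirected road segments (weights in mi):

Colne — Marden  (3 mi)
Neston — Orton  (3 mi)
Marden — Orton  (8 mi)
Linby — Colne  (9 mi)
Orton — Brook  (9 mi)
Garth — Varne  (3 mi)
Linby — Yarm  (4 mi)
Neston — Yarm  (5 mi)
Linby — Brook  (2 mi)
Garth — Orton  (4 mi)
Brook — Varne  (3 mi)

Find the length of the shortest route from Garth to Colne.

15 mi

Shortest distances from Garth:
Garth: 0
Varne: 3  (via Garth)
Orton: 4  (via Garth)
Brook: 6  (via Varne)
Neston: 7  (via Orton)
Linby: 8  (via Brook)
Marden: 12  (via Orton)
Yarm: 12  (via Neston)
Colne: 15  (via Marden)
Shortest route: Garth–Orton–Marden–Colne = 15 mi.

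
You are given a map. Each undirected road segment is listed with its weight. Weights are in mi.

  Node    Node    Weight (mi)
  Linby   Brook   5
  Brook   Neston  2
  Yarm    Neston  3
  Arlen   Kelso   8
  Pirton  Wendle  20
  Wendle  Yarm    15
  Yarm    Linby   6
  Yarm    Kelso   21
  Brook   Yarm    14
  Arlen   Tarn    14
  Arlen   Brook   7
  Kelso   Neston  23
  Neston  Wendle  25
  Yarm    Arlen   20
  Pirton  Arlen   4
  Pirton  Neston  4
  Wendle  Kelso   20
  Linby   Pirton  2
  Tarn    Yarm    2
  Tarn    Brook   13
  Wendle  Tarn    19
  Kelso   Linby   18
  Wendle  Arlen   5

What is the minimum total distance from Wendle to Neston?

13 mi

Shortest distances from Wendle:
Wendle: 0
Arlen: 5  (via Wendle)
Pirton: 9  (via Arlen)
Linby: 11  (via Pirton)
Brook: 12  (via Arlen)
Kelso: 13  (via Arlen)
Neston: 13  (via Pirton)
Shortest route: Wendle → Arlen → Pirton → Neston = 13 mi.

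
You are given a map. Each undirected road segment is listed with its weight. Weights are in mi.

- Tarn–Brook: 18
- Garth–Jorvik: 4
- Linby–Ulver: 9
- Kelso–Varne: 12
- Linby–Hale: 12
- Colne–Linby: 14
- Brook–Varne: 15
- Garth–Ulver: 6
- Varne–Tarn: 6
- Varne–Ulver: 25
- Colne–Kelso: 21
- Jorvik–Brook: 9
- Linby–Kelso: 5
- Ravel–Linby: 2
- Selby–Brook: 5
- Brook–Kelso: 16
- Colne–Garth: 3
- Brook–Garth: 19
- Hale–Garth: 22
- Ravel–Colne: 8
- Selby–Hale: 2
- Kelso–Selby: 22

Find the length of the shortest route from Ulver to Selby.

Compare a few routes:
Ulver → Linby → Hale → Selby: 9+12+2 = 23
Ulver → Garth → Brook → Selby: 6+19+5 = 30
Ulver → Garth → Jorvik → Brook → Selby: 6+4+9+5 = 24
The minimum is 23 mi via Ulver → Linby → Hale → Selby.

23 mi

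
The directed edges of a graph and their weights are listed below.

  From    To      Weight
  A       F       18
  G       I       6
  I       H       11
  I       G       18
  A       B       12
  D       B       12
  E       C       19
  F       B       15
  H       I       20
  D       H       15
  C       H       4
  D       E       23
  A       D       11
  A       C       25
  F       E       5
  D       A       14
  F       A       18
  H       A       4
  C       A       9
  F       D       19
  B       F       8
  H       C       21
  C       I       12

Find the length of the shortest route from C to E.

31

Enumerating some paths:
C → H → A → B → F → E: 4+4+12+8+5 = 33
C → H → A → F → E: 4+4+18+5 = 31
C → A → F → E: 9+18+5 = 32
Cheapest is C → H → A → F → E at 31.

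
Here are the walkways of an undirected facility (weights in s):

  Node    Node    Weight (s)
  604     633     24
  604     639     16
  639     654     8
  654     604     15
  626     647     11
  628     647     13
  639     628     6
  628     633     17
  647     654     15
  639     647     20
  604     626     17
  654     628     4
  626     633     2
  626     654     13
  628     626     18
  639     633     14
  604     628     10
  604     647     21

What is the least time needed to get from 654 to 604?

14 s

Enumerating some paths:
654 → 639 → 628 → 604: 8+6+10 = 24
654 → 628 → 604: 4+10 = 14
654 → 604: 15 = 15
Cheapest is 654 → 628 → 604 at 14 s.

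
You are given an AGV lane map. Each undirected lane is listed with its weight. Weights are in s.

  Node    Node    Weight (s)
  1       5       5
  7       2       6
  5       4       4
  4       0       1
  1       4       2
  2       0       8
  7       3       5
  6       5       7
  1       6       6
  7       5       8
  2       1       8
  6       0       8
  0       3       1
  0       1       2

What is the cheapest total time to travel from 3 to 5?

Enumerating some paths:
3 - 0 - 1 - 5: 1+2+5 = 8
3 - 0 - 1 - 4 - 5: 1+2+2+4 = 9
3 - 0 - 4 - 5: 1+1+4 = 6
Cheapest is 3 - 0 - 4 - 5 at 6 s.

6 s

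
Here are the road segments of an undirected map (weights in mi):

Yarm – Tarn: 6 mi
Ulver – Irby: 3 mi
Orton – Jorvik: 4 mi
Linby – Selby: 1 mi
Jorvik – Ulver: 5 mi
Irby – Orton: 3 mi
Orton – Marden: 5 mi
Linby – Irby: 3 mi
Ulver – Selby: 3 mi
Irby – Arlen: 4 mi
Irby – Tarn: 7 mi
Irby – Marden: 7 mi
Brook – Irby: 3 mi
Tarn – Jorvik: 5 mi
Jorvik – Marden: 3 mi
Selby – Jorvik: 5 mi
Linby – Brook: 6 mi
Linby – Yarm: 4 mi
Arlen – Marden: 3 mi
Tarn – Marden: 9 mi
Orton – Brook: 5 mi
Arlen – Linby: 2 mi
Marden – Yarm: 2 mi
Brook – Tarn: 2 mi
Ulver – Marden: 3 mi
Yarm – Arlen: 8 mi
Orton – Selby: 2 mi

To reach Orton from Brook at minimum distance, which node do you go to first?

Enumerating some paths:
Brook → Orton: 5 = 5
Brook → Irby → Orton: 3+3 = 6
Cheapest is Brook → Orton at 5 mi.
So from Brook the first move is to Orton.

Orton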